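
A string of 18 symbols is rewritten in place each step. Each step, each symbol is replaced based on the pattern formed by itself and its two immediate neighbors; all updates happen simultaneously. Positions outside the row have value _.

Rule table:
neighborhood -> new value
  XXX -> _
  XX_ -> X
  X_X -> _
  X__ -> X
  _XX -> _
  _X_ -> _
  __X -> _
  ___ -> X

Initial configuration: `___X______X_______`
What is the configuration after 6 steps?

XX__XXXXX__XXXXXXX
_XX_____XX_______X
__XXXXX__XXXXXXX__
X_____XX_______XXX
_XXXX__XXXXXXX___X
____XX_______XXX__

____XX_______XXX__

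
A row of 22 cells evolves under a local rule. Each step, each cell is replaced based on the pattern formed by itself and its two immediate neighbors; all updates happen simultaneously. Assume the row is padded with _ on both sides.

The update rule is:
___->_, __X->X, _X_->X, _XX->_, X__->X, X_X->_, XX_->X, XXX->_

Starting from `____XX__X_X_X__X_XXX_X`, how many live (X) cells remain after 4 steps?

15

step 1: ___X_XXXX_X_XXXX___X_X
step 2: __XX____X_X____XX_XX_X
step 3: _X_XX__XX_XX__X_X__X_X
step 4: XX__XXX_X__XXXX_XXXX_X
count of X: 15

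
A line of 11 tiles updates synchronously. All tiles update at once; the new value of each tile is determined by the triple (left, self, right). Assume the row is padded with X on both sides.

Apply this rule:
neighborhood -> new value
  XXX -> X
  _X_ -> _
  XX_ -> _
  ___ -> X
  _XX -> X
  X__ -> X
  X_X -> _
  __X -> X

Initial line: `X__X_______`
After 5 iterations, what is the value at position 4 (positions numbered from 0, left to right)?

X

_XX_XXXXXXX
_X__XXXXXXX
__XXXXXXXXX
XXXXXXXXXXX
XXXXXXXXXXX
position 4 holds X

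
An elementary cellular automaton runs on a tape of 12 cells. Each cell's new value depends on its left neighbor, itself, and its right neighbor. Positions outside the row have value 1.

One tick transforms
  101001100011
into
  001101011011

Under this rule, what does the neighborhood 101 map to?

0

At position 1 the neighborhood is 101; the next row has 0 there.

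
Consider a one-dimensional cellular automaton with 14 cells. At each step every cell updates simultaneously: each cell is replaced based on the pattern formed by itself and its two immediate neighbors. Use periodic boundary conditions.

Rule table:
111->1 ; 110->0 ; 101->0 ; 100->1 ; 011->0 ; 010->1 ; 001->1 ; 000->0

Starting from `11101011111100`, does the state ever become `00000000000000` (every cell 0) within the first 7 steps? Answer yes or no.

01001001111011
01111110110000
10111100001000
10011010011101
01100011101000
10010101001100
11110101110011
step 7 is 11110101110011, still not uniform 0

no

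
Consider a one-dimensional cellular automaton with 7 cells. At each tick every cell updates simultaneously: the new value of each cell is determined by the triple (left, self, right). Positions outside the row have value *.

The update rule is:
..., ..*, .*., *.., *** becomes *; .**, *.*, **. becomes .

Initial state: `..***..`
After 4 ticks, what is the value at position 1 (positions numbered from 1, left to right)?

.

**.*.**
*..*..*
.*****.
..***..
position 1 holds .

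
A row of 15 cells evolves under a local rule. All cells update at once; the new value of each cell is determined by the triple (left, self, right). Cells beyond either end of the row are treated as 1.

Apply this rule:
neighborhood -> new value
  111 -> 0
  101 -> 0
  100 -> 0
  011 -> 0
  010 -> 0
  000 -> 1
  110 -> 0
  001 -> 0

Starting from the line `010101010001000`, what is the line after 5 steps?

000000000100010
011111110001000
000000000100010  (repeats step 1; period 2)
step 5: 000000000100010

000000000100010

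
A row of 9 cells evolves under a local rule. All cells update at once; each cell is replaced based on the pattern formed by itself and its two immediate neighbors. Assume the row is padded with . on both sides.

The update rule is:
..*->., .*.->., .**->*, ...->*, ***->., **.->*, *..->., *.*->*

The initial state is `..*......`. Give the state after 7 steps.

..***..*.

*...*****
..*.*...*
*..*..*..
........*
*******..
*.....*.*
..***..*.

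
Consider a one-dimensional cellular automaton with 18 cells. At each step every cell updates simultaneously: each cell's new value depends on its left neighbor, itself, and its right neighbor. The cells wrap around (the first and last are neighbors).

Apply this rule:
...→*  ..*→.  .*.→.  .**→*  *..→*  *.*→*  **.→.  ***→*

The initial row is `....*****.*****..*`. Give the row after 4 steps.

***.****.*****.*..
**.****.*****.*.*.
*.****.*****.*.*.*
.****.*****.*.*.**

.****.*****.*.*.**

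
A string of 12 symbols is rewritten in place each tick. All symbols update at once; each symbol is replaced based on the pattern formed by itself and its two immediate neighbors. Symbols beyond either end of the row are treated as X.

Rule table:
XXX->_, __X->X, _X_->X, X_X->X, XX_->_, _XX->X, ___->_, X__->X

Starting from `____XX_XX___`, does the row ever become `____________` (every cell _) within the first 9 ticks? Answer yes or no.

no

X__XX_XX_X_X
_XXX_XX_XXXX
XX__XX_XX___
__XXX_XX_X_X
XXX__XX_XXXX
___XXX_XX___
X_XX__XX_X_X
_XX_XXX_XXXX
XX_XX__XX___
tick 9 is XX_XX__XX___, still not uniform _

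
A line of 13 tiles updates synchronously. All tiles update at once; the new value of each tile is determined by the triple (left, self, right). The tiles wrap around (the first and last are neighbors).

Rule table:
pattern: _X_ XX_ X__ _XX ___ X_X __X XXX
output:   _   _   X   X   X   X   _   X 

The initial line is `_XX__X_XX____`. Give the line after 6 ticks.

X_X_XXXX_X_X_

_X_X__XX_XXXX
X_X_X_X_XXXX_
_X_X_X_XXXX_X
X_X_X_XXXX_X_
_X_X_XXXX_X_X
X_X_XXXX_X_X_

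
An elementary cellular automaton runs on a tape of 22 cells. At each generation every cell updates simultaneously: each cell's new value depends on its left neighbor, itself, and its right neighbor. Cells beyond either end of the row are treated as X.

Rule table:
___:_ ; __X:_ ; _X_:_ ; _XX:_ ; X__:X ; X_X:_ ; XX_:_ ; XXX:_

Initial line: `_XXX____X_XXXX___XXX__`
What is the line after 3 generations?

____X_________X_____X_
X____X_________X______
_X____X_________X_____

_X____X_________X_____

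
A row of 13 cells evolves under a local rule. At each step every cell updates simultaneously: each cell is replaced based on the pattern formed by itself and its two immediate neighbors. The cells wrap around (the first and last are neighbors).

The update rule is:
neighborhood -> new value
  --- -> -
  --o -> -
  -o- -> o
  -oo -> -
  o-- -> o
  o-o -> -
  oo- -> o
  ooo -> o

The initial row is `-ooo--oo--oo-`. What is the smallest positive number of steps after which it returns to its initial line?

13

--ooo--oo--oo
o--ooo--oo--o
oo--ooo--oo--
-oo--ooo--oo-
--oo--ooo--oo
o--oo--ooo--o
oo--oo--ooo--
-oo--oo--ooo-
--oo--oo--ooo
o--oo--oo--oo
oo--oo--oo--o
ooo--oo--oo--
-ooo--oo--oo-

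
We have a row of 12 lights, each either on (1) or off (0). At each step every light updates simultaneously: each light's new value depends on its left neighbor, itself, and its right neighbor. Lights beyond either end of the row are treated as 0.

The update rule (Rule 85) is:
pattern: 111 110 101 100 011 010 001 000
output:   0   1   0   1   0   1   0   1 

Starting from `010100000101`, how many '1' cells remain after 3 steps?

010111110101
010000010101
011111010101
count of 1: 8

8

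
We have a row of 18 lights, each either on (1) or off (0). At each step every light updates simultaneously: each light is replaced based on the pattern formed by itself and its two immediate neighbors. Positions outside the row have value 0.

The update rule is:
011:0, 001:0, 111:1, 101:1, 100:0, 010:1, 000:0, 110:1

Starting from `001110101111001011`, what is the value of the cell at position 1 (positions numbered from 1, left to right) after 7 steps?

0

000111110111001101
000011111011000111
000001111101000011
000000111111000001
000000011111000001
000000001111000001
000000000111000001
position 1 holds 0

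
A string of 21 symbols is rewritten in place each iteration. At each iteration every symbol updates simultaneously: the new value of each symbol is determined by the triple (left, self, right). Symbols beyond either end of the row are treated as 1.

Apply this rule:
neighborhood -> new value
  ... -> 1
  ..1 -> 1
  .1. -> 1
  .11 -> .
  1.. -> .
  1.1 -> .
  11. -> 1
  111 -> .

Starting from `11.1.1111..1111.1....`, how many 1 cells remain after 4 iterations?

iteration 1: .1.1....1.1...1.1.111
iteration 2: .1.1.1111.1.111.1....
iteration 3: .1.1....1.1...1.1.111  (repeats iteration 1; period 2)
iteration 4: .1.1.1111.1.111.1....
count of 1: 11

11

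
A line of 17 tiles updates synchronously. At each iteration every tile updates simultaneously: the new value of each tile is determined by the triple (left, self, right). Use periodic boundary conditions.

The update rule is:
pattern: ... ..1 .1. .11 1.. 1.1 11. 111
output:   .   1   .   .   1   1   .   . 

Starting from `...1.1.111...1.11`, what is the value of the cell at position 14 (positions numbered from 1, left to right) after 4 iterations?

1

1.1.1.1...1.1.1..
.1.1.1.1.1.1.1.11
1.1.1.1.1.1.1.1..
.1.1.1.1.1.1.1.11
position 14 holds 1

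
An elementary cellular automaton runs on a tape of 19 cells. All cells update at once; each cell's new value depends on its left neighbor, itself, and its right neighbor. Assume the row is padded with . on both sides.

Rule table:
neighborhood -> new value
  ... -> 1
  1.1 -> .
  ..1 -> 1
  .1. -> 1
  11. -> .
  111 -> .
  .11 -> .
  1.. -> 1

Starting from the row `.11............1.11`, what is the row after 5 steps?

...1111111111111...

1..1111111111111...
111.............111
...1111111111111...
111.............111  (repeats step 2; period 2)
step 5: ...1111111111111...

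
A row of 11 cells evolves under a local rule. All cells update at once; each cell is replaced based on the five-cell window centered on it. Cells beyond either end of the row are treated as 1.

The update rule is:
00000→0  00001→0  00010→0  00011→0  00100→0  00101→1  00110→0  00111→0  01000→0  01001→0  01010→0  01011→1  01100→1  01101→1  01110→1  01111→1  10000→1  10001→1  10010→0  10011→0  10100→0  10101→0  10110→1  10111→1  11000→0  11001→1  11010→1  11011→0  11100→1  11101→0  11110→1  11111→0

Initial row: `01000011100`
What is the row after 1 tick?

10010001110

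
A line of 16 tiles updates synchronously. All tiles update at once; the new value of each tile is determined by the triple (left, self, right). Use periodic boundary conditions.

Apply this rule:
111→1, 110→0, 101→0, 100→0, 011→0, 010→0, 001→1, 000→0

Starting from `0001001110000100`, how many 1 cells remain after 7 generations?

0010010100001000
0100100000010000
1001000000100000
0010000001000001
0100000010000010
1000000100000100
0000001000001001
count of 1: 3

3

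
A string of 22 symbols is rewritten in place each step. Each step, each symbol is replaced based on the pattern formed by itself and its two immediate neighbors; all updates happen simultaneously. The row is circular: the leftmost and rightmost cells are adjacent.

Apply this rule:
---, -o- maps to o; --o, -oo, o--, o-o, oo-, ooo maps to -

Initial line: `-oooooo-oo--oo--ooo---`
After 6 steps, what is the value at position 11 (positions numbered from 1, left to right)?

--------------------oo
-oooooooooooooooooo---
--------------------oo  (repeats step 1; period 2)
step 6: -oooooooooooooooooo---
position 11 holds o

o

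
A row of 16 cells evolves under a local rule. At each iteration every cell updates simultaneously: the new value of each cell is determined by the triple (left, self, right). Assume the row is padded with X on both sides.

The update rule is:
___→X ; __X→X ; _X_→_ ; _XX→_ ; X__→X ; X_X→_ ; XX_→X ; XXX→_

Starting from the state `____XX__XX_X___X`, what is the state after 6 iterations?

iteration 1: XXXX_XXX_X__XXX_
iteration 2: ___X___X__XX__X_
iteration 3: XXX_XXX_XX_XXX__
iteration 4: __X___X__X___XXX
iteration 5: XX_XXX_XX_XXX___
iteration 6: _X___X__X___XXXX

_X___X__X___XXXX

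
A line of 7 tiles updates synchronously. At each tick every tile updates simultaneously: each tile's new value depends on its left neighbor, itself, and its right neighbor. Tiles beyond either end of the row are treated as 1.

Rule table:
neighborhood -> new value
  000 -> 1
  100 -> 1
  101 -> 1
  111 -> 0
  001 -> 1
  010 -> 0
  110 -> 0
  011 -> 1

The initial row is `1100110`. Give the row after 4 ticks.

0011101
1110011
0001110
1111001

1111001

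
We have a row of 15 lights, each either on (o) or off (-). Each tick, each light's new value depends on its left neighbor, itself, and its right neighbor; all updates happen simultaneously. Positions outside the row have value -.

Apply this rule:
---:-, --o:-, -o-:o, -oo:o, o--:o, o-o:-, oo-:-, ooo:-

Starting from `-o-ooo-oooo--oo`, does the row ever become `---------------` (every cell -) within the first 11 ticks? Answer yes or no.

no

-o-o---o---o-o-
-o-oo--oo--o-oo
-o-o-o-o-o-o-o-
-o-o-o-o-o-o-oo
-o-o-o-o-o-o-o-  (repeats tick 3; period 2)
tick 11: -o-o-o-o-o-o-o-
tick 11 is -o-o-o-o-o-o-o-, still not uniform -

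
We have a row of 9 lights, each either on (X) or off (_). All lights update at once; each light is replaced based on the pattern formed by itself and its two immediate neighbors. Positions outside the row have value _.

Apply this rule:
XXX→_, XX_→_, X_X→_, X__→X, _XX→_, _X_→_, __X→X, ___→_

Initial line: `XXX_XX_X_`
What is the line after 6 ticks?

________X
_______X_
______X_X
_____X___
____X_X__
___X___X_

___X___X_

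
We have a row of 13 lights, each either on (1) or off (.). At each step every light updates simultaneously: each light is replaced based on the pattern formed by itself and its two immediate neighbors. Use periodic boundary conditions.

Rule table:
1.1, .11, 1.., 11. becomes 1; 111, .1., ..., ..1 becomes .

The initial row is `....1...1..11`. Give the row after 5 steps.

step 1: 1....1...1.11
step 2: 11....1...11.
step 3: 111....1..111
step 4: ..11....1.1..
step 5: ..111....1.1.

..111....1.1.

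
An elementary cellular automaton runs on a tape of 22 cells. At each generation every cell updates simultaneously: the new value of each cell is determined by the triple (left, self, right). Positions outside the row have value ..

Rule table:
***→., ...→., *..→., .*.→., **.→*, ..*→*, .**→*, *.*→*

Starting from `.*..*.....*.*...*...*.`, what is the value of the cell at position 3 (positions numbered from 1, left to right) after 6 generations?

*..*.....*.*...*...*..
..*.....*.*...*...*...
.*.....*.*...*...*....
*.....*.*...*...*.....
.....*.*...*...*......
....*.*...*...*.......
position 3 holds .

.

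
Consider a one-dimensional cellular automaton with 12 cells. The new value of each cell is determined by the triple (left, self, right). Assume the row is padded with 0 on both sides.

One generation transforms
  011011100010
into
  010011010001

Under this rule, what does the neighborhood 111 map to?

At position 5 the neighborhood is 111; the next row has 1 there.

1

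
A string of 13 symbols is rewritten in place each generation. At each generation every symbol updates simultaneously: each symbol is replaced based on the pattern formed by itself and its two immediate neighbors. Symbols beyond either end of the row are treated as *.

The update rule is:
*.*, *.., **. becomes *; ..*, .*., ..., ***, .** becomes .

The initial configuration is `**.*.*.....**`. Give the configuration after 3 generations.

.**.*.*......
*.**.*.*.....
**.**.*.*....

**.**.*.*....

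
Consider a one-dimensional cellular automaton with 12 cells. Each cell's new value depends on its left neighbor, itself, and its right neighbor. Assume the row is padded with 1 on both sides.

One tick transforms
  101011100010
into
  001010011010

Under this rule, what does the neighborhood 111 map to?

0

At position 5 the neighborhood is 111; the next row has 0 there.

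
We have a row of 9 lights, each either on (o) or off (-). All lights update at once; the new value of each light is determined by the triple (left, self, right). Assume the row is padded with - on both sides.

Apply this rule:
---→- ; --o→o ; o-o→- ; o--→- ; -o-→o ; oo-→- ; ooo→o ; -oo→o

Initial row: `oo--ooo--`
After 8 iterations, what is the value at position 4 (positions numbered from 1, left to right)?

-

iteration 1: o--ooo---
iteration 2: o-ooo----
iteration 3: o-oo-----
iteration 4: o-o------
iteration 5: o-o------  (fixed point — unchanged through iteration 8)
position 4 holds -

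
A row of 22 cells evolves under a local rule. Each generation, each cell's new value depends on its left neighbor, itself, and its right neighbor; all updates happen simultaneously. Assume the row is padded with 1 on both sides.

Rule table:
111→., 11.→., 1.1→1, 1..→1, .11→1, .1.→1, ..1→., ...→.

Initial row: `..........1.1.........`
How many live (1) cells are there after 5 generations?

11

1.........1111........
.1........1...1.......
111.......11..11......
...1......1.1.1.1.....
1..11.....11111111....
count of 1: 11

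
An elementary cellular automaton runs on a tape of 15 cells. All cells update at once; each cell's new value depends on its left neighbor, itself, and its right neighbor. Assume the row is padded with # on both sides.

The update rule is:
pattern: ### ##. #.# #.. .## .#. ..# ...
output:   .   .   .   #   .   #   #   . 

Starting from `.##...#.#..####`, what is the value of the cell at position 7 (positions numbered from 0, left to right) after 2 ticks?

tick 1: ...#.##.###....
tick 2: #.##.......#..#
position 7 holds .

.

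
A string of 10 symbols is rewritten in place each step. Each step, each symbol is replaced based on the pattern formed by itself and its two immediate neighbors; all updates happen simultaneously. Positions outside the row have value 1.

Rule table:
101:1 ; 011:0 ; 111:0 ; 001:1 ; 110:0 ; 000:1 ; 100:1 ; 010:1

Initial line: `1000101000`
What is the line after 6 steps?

0111111111
1000000000
0111111111  (repeats step 1; period 2)
step 6: 1000000000

1000000000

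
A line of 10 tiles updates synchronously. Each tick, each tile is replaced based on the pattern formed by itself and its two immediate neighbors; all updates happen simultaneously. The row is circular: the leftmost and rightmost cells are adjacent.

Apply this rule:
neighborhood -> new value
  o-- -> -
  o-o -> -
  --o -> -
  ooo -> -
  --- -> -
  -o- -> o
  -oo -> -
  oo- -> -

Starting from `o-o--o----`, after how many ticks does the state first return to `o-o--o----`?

o-o--o----

1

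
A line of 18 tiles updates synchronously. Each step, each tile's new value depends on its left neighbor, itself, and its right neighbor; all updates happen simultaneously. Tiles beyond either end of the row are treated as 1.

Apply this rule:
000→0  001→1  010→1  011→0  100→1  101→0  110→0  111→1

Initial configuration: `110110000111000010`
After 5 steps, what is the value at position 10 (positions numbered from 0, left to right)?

1

100001001010100110
010011111010111000
011101110010010101
001000101111110100
111101100111100111
position 10 holds 1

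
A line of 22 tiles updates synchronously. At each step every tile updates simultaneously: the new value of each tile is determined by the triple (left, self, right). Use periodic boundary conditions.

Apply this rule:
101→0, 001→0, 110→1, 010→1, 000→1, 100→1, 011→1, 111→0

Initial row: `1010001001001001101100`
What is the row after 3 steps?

1011101101101101101110
1010101101101101101010
1010101101101101101010

1010101101101101101010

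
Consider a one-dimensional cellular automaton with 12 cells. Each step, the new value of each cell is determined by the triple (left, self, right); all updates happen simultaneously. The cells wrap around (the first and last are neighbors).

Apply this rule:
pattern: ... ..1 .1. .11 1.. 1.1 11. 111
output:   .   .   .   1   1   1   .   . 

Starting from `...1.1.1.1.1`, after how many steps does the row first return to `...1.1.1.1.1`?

12

step 1: 1...1.1.1.1.
step 2: .1...1.1.1.1
step 3: 1.1...1.1.1.
step 4: .1.1...1.1.1
step 5: 1.1.1...1.1.
step 6: .1.1.1...1.1
step 7: 1.1.1.1...1.
step 8: .1.1.1.1...1
step 9: 1.1.1.1.1...
step 10: .1.1.1.1.1..
step 11: ..1.1.1.1.1.
step 12: ...1.1.1.1.1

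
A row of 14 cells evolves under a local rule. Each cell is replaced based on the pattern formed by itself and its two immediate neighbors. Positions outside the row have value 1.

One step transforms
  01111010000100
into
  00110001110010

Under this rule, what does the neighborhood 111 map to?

1

At position 2 the neighborhood is 111; the next row has 1 there.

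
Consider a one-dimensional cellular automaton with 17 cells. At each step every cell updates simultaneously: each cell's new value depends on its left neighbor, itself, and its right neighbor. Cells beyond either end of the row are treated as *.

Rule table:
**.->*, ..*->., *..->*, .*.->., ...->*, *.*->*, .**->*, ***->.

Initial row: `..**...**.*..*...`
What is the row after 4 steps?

*.***.**...*****.

*.****.***.*..**.
***..***.**.*.***
..**.*.*****.**..
*.***.**...*****.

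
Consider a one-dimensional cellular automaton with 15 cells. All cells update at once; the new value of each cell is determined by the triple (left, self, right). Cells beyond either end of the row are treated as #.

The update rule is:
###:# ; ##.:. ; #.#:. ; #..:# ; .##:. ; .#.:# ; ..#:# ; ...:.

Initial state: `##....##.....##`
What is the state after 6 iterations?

iteration 1: #.#..#..#...#.#
iteration 2: ..########.##..
iteration 3: ##.######....##
iteration 4: #...####.#..#.#
iteration 5: .#.#.##..####..
iteration 6: .#.#...##.##.##

.#.#...##.##.##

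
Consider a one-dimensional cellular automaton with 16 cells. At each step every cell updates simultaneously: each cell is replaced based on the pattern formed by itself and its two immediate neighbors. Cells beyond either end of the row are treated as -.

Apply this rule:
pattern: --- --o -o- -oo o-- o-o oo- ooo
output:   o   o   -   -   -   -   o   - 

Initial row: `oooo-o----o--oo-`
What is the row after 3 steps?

--o-o-o-o----ooo

---o---ooo--o-o-
ooo--oo--o-o----
--o-o-o-o----ooo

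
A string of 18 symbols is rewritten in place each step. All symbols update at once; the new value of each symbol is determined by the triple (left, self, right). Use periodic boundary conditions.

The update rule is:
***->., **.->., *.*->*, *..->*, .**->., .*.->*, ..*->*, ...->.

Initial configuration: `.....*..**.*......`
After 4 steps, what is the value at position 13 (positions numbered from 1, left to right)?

.

....****..***.....
...*....**...*....
..***..*..*.***...
.*...*******...*..
position 13 holds .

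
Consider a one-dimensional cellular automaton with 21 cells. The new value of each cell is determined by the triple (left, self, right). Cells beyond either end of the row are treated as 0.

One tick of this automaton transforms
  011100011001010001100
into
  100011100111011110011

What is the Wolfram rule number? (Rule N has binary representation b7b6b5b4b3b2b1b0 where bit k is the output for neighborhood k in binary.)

position 2: 111 → 0  (bit 7 = 0)
position 3: 110 → 0  (bit 6 = 0)
position 12: 101 → 0  (bit 5 = 0)
position 4: 100 → 1  (bit 4 = 1)
position 1: 011 → 0  (bit 3 = 0)
position 11: 010 → 1  (bit 2 = 1)
position 0: 001 → 1  (bit 1 = 1)
position 5: 000 → 1  (bit 0 = 1)
bits b7..b0 = 00010111 = 23

23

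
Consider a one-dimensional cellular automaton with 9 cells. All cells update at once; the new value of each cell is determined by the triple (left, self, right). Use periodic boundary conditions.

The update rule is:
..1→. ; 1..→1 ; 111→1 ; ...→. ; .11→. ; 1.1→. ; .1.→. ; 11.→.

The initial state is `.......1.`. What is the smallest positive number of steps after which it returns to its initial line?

........1
1........
.1.......
..1......
...1.....
....1....
.....1...
......1..
.......1.

9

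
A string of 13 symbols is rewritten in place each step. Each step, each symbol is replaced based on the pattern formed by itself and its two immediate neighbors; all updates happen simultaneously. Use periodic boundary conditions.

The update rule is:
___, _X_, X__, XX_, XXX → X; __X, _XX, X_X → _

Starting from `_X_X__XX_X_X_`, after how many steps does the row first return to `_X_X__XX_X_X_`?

26

_X_XX__X_X_XX
_X__XX_X_X__X
_XX__X_X_XX_X
__XX_X_X__X_X
X__X_X_XX_X_X
XX_X_X__X_X__
_X_X_XX_X_XX_
_X_X__X_X__XX
_X_XX_X_XX__X
_X__X_X__XX_X
_XX_X_XX__X_X
__X_X__XX_X_X
X_X_XX__X_X_X
X_X__XX_X_X__
X_XX__X_X_XX_
X__XX_X_X__X_
XX__X_X_XX_X_
_XX_X_X__X_X_
__X_X_XX_X_XX
X_X_X__X_X__X
X_X_XX_X_XX__
X_X__X_X__XX_
X_XX_X_XX__X_
X__X_X__XX_X_
XX_X_XX__X_X_
_X_X__XX_X_X_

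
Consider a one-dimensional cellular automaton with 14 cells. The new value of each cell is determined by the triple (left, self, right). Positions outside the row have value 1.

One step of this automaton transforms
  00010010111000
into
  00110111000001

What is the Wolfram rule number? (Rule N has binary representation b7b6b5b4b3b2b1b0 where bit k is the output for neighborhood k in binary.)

38

position 9: 111 → 0  (bit 7 = 0)
position 10: 110 → 0  (bit 6 = 0)
position 7: 101 → 1  (bit 5 = 1)
position 0: 100 → 0  (bit 4 = 0)
position 8: 011 → 0  (bit 3 = 0)
position 3: 010 → 1  (bit 2 = 1)
position 2: 001 → 1  (bit 1 = 1)
position 1: 000 → 0  (bit 0 = 0)
bits b7..b0 = 00100110 = 38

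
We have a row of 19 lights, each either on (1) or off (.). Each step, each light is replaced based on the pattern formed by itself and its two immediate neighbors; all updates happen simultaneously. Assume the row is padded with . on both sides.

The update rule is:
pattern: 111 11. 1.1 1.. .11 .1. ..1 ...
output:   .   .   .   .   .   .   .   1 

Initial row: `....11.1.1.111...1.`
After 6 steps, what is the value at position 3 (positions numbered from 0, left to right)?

.

111............1...
....1111111111...11
111............1...  (repeats step 1; period 2)
step 6: ....1111111111...11
position 3 holds .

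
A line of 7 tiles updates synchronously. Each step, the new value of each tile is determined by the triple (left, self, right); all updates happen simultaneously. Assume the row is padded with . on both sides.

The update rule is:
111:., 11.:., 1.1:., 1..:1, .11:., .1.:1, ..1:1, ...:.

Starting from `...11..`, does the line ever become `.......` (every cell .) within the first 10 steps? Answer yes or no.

no

step 1: ..1..1.
step 2: .111111
step 3: 1......
step 4: 11.....
step 5: ..1....
step 6: .111...
step 7: 1...1..
step 8: 11.111.
step 9: ......1
step 10: .....11
step 10 is .....11, still not uniform .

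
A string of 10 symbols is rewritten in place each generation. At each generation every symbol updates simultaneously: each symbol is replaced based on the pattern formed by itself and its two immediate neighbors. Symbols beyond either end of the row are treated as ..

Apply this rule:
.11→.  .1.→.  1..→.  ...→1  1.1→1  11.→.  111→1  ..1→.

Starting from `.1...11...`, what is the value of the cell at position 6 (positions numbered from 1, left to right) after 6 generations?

generation 1: ...1....11
generation 2: 11...11...
generation 3: ...1....11  (repeats generation 1; period 2)
generation 6: 11...11...
position 6 holds 1

1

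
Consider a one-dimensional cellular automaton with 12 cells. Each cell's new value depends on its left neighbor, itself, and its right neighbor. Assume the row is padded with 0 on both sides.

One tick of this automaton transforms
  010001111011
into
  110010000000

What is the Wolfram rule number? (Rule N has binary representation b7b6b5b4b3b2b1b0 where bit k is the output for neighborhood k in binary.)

position 6: 111 → 0  (bit 7 = 0)
position 8: 110 → 0  (bit 6 = 0)
position 9: 101 → 0  (bit 5 = 0)
position 2: 100 → 0  (bit 4 = 0)
position 5: 011 → 0  (bit 3 = 0)
position 1: 010 → 1  (bit 2 = 1)
position 0: 001 → 1  (bit 1 = 1)
position 3: 000 → 0  (bit 0 = 0)
bits b7..b0 = 00000110 = 6

6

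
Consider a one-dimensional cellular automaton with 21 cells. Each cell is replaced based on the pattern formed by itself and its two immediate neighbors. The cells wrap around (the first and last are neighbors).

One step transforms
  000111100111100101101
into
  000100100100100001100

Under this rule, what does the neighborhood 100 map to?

At position 0 the neighborhood is 100; the next row has 0 there.

0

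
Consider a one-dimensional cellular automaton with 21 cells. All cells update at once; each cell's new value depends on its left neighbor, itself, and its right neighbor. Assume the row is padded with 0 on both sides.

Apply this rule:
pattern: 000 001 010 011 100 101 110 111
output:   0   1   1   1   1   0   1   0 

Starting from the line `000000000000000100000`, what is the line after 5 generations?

generation 1: 000000000000001110000
generation 2: 000000000000011011000
generation 3: 000000000000111011100
generation 4: 000000000001101010110
generation 5: 000000000011101010111

000000000011101010111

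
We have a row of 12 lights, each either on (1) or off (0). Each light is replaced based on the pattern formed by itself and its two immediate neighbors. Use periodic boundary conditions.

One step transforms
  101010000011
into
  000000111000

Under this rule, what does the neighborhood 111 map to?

0

At position 11 the neighborhood is 111; the next row has 0 there.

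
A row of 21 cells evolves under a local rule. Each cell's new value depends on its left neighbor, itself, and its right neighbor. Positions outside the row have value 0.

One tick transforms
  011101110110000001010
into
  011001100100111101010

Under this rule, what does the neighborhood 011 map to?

1

At position 1 the neighborhood is 011; the next row has 1 there.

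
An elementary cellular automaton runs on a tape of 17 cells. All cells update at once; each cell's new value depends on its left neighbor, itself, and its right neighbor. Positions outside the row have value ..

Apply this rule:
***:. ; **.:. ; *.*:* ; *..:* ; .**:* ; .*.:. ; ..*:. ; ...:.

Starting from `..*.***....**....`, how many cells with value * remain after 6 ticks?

4

tick 1: ...**..*...*.*...
tick 2: ...*.*..*...*.*..
tick 3: ....*.*..*...*.*.
tick 4: .....*.*..*...*.*
tick 5: ......*.*..*...*.
tick 6: .......*.*..*...*
count of *: 4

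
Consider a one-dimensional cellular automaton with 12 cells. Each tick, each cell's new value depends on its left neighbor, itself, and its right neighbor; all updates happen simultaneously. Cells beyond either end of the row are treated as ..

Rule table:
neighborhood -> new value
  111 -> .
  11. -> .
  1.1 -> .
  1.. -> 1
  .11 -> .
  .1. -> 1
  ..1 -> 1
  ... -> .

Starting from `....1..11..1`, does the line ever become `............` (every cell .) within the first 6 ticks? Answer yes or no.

...1111..111
..1....11...
.111..1..1..
1...1111111.
11.1.......1
...11.....11
tick 6 is ...11.....11, still not uniform .

no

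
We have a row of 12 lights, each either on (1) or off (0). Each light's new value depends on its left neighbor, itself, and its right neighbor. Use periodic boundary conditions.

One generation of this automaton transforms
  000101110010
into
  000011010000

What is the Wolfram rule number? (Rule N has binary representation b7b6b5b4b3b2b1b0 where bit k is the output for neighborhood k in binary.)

position 6: 111 → 0  (bit 7 = 0)
position 7: 110 → 1  (bit 6 = 1)
position 4: 101 → 1  (bit 5 = 1)
position 8: 100 → 0  (bit 4 = 0)
position 5: 011 → 1  (bit 3 = 1)
position 3: 010 → 0  (bit 2 = 0)
position 2: 001 → 0  (bit 1 = 0)
position 0: 000 → 0  (bit 0 = 0)
bits b7..b0 = 01101000 = 104

104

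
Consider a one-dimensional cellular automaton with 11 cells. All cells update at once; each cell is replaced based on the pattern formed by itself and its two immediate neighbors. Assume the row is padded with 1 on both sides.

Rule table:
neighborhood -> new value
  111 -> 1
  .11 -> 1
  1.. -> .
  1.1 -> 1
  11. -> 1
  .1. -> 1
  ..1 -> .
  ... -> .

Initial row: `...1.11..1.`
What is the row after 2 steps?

...1111..11
...1111..11

...1111..11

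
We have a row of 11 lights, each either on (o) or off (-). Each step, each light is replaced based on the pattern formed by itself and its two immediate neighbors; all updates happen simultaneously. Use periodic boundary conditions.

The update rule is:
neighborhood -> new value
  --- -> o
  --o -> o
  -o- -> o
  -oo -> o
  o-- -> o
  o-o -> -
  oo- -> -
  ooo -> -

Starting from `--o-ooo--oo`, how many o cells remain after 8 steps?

ooo-o--ooo-
o---oooo---
ooooo---ooo
-----oooo--
oooooo---oo
------oooo-
ooooooo---o
-------oooo
count of o: 4

4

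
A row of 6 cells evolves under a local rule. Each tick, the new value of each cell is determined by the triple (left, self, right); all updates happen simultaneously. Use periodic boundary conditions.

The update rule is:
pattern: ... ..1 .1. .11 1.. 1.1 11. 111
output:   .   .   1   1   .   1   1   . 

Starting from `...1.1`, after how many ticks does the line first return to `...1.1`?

...111
...1.1

2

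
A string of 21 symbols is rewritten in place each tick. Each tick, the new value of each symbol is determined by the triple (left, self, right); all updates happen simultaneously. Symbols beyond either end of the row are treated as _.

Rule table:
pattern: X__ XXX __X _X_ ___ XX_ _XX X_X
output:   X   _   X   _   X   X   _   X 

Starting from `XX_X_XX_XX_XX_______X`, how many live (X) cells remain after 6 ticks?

9

_XX_X_XX_XX_XXXXXXXX_
X_XX_X_XX_XX_______XX
_X_XX_X_XX_XXXXXXXX_X
X_X_XX_X_XX_______XX_
_X_X_XX_X_XXXXXXXX_XX
X_X_X_XX_X_______XX_X
count of X: 9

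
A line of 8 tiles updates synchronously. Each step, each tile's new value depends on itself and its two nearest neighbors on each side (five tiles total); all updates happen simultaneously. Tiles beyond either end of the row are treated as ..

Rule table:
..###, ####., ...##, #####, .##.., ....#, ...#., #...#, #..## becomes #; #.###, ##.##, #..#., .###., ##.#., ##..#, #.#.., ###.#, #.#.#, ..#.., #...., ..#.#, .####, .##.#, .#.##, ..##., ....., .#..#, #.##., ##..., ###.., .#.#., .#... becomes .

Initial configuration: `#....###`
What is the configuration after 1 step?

...###..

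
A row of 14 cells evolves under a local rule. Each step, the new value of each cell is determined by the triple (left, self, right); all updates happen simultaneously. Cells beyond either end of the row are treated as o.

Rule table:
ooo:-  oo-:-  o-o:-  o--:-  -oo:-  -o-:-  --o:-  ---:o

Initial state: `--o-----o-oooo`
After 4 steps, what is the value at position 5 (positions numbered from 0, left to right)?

-

step 1: ----ooo-------
step 2: -oo-----ooooo-
step 3: ----ooo-------  (repeats step 1; period 2)
step 4: -oo-----ooooo-
position 5 holds -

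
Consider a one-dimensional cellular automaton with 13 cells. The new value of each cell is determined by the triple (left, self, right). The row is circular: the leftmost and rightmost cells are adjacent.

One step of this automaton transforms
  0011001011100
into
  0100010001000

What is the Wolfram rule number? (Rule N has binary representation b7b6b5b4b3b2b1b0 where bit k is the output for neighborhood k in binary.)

130

position 9: 111 → 1  (bit 7 = 1)
position 3: 110 → 0  (bit 6 = 0)
position 7: 101 → 0  (bit 5 = 0)
position 4: 100 → 0  (bit 4 = 0)
position 2: 011 → 0  (bit 3 = 0)
position 6: 010 → 0  (bit 2 = 0)
position 1: 001 → 1  (bit 1 = 1)
position 0: 000 → 0  (bit 0 = 0)
bits b7..b0 = 10000010 = 130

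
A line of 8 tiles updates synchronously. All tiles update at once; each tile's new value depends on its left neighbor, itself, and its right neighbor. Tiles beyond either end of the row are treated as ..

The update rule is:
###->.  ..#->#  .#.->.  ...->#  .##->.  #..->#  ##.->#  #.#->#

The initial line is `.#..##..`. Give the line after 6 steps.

.#.#.##.

#.##.###
.#.##..#
#.#.###.
.#.#..##
#.#.##.#
.#.#.##.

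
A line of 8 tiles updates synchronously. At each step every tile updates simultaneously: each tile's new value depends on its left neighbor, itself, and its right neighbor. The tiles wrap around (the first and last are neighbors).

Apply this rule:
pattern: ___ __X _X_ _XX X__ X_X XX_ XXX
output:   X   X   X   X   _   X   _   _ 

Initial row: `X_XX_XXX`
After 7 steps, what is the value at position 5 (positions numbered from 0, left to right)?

_

_XX_XX__
XX_XX__X
__XX__XX
_XX__XX_
XX__XX__
X__XX__X
__XX__XX
position 5 holds _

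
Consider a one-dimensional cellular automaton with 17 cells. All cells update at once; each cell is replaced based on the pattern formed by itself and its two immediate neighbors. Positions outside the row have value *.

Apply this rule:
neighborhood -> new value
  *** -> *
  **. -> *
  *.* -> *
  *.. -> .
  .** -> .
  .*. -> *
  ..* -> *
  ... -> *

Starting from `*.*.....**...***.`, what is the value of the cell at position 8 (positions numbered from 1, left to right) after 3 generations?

***.****.*.**.***
****.******.**.**
*****.******.**.*
position 8 holds *

*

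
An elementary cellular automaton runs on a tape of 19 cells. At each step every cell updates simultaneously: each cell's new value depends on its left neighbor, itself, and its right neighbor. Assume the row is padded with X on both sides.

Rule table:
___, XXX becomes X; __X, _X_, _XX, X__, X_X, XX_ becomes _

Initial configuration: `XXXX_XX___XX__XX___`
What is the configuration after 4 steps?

step 1: XXX_____X________X_
step 2: XX__XXX___XXXXXX___
step 3: X____X__X__XXXX__X_
step 4: __XX________XX_____

__XX________XX_____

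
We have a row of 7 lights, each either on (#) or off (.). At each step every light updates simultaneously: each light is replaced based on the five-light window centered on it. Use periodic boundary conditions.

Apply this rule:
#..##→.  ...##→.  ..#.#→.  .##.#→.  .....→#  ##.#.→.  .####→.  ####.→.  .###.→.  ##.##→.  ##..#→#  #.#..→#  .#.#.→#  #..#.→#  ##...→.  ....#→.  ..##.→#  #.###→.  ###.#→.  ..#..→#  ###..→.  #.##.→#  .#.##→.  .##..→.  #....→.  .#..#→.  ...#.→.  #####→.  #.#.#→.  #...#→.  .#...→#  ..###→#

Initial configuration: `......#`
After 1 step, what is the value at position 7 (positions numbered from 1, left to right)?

#

step 1: #.##..#
position 7 holds #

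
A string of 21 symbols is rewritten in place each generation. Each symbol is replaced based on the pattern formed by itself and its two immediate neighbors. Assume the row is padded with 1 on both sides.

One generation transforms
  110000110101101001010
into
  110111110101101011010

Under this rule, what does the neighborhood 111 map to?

At position 0 the neighborhood is 111; the next row has 1 there.

1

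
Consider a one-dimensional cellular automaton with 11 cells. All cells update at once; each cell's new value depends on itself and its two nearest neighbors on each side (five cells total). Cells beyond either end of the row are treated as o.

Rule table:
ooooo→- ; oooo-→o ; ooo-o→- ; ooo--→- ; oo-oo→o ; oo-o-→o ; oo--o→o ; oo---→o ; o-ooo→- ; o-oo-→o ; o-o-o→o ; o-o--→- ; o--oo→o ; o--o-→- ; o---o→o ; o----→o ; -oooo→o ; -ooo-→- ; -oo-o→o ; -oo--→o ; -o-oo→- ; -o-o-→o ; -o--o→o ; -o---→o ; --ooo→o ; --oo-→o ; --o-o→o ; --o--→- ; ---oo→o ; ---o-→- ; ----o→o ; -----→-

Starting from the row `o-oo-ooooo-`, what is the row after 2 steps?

o-oo-oooo--

step 1: -oooo-o-o-o
step 2: o-oo-oooo--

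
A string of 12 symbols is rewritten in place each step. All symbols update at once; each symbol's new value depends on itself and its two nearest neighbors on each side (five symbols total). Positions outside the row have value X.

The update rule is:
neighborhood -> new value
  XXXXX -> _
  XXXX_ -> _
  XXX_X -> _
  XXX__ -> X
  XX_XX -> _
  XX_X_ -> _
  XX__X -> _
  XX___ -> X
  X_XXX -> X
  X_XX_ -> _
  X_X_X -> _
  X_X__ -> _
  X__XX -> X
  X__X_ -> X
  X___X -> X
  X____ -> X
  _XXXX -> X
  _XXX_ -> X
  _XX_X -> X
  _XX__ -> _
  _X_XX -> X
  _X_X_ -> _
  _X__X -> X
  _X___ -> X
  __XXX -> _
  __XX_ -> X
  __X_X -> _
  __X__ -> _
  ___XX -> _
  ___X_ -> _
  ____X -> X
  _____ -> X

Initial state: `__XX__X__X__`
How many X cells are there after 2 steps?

5

step 1: _XX__X_XX_XX
step 2: ____X_X_X_XX
count of X: 5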